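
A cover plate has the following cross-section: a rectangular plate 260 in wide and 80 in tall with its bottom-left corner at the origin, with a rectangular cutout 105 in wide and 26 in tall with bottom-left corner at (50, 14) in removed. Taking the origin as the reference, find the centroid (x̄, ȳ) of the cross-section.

x̄ = 134.15 in, ȳ = 41.96 in

plate: A = 260 × 80 = 20800.00, centroid at (130.00, 40.00).
hole: A = −(105 × 26) = -2730.00, centroid at (102.50, 27.00).
ΣA = 18070.00 in²
ΣAx̄ = (20800.00)(130.00) + (-2730.00)(102.50) = 2424175.00 in³
ΣAȳ = (20800.00)(40.00) + (-2730.00)(27.00) = 758290.00 in³
x̄ = 2424175.00 / 18070.00 = 134.15 in
ȳ = 758290.00 / 18070.00 = 41.96 in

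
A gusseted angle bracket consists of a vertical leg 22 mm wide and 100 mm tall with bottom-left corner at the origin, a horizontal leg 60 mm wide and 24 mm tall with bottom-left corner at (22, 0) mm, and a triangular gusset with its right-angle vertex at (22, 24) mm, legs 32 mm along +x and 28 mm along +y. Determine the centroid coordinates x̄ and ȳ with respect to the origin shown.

vertical leg: A = 22 × 100 = 2200.00, centroid at (11.00, 50.00).
horizontal leg: A = 60 × 24 = 1440.00, centroid at (52.00, 12.00).
gusset: A = ½·32·28 = 448.00, centroid at (32.67, 33.33).
ΣA = 4088.00 mm²
ΣAx̄ = (2200.00)(11.00) + (1440.00)(52.00) + (448.00)(32.67) = 113714.67 mm³
ΣAȳ = (2200.00)(50.00) + (1440.00)(12.00) + (448.00)(33.33) = 142213.33 mm³
x̄ = 113714.67 / 4088.00 = 27.82 mm
ȳ = 142213.33 / 4088.00 = 34.79 mm

x̄ = 27.82 mm, ȳ = 34.79 mm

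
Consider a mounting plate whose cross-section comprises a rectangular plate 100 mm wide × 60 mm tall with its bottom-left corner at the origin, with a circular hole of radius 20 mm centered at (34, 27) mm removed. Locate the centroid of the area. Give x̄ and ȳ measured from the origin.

x̄ = 54.24 mm, ȳ = 30.79 mm

plate: A = 100 × 60 = 6000.00, centroid at (50.00, 30.00).
hole: A = −π·20² = -1256.64, centroid at (34.00, 27.00).
ΣA = 4743.36 mm², ΣAx̄ = 257274.34 mm³, ΣAȳ = 146070.80 mm³.
x̄ = 257274.34/4743.36 = 54.24 mm; ȳ = 146070.80/4743.36 = 30.79 mm.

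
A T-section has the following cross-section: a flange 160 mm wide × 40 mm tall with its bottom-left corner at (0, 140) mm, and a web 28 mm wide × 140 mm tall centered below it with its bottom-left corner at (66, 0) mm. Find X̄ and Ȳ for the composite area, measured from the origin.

web: A = 28 × 140 = 3920.00, centroid at (80.00, 70.00).
flange: A = 160 × 40 = 6400.00, centroid at (80.00, 160.00).
ΣA = 10320.00 mm²
ΣAX̄ = (3920.00)(80.00) + (6400.00)(80.00) = 825600.00 mm³
ΣAȲ = (3920.00)(70.00) + (6400.00)(160.00) = 1298400.00 mm³
X̄ = 825600.00 / 10320.00 = 80.00 mm
Ȳ = 1298400.00 / 10320.00 = 125.81 mm

X̄ = 80.00 mm, Ȳ = 125.81 mm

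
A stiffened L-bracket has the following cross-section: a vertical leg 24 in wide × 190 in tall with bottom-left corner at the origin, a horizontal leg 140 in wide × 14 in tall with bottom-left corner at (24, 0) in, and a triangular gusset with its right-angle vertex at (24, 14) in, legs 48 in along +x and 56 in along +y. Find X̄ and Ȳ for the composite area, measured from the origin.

X̄ = 37.22 in, Ȳ = 62.41 in

vertical leg: A = 24 × 190 = 4560.00, centroid at (12.00, 95.00).
horizontal leg: A = 140 × 14 = 1960.00, centroid at (94.00, 7.00).
gusset: A = ½·48·56 = 1344.00, centroid at (40.00, 32.67).
ΣA = 7864.00 in²
ΣAX̄ = (4560.00)(12.00) + (1960.00)(94.00) + (1344.00)(40.00) = 292720.00 in³
ΣAȲ = (4560.00)(95.00) + (1960.00)(7.00) + (1344.00)(32.67) = 490824.00 in³
X̄ = 292720.00 / 7864.00 = 37.22 in
Ȳ = 490824.00 / 7864.00 = 62.41 in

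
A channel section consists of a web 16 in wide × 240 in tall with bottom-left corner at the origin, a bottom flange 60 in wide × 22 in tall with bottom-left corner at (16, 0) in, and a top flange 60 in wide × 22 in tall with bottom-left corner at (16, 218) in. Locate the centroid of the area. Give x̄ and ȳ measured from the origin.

x̄ = 23.48 in, ȳ = 120.00 in

web: A = 16 × 240 = 3840.00, centroid at (8.00, 120.00).
bottom flange: A = 60 × 22 = 1320.00, centroid at (46.00, 11.00).
top flange: A = 60 × 22 = 1320.00, centroid at (46.00, 229.00).
ΣA = 6480.00 in²
ΣAx̄ = (3840.00)(8.00) + (1320.00)(46.00) + (1320.00)(46.00) = 152160.00 in³
ΣAȳ = (3840.00)(120.00) + (1320.00)(11.00) + (1320.00)(229.00) = 777600.00 in³
x̄ = 152160.00 / 6480.00 = 23.48 in
ȳ = 777600.00 / 6480.00 = 120.00 in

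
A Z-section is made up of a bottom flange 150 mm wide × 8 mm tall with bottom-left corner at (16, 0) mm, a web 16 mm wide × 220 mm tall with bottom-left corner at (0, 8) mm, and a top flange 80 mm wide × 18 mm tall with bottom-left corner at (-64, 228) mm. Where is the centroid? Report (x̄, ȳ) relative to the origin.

bottom flange: A = 150 × 8 = 1200.00, centroid at (91.00, 4.00).
web: A = 16 × 220 = 3520.00, centroid at (8.00, 118.00).
top flange: A = 80 × 18 = 1440.00, centroid at (-24.00, 237.00).
ΣA = 6160.00 mm²
ΣAx̄ = (1200.00)(91.00) + (3520.00)(8.00) + (1440.00)(-24.00) = 102800.00 mm³
ΣAȳ = (1200.00)(4.00) + (3520.00)(118.00) + (1440.00)(237.00) = 761440.00 mm³
x̄ = 102800.00 / 6160.00 = 16.69 mm
ȳ = 761440.00 / 6160.00 = 123.61 mm

x̄ = 16.69 mm, ȳ = 123.61 mm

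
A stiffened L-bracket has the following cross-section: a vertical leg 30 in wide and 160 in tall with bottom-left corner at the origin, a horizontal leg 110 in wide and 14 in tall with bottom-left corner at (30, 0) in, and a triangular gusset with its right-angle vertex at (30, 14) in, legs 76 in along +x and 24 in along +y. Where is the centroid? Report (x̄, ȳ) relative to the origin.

Part | A | x̄ᵢ | ȳᵢ | A·x̄ᵢ | A·ȳᵢ
vertical leg | 4800.00 | 15.00 | 80.00 | 72000.00 | 384000.00
horizontal leg | 1540.00 | 85.00 | 7.00 | 130900.00 | 10780.00
gusset | 912.00 | 55.33 | 22.00 | 50464.00 | 20064.00
Σ | 7252.00 |  |  | 253364.00 | 414844.00
x̄ = 253364.00 / 7252.00 = 34.94 in
ȳ = 414844.00 / 7252.00 = 57.20 in

x̄ = 34.94 in, ȳ = 57.20 in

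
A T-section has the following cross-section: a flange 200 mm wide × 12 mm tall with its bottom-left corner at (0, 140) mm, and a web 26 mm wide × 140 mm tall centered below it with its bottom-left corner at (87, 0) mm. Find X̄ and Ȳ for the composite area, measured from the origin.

Part | A | x̄ᵢ | ȳᵢ | A·x̄ᵢ | A·ȳᵢ
web | 3640.00 | 100.00 | 70.00 | 364000.00 | 254800.00
flange | 2400.00 | 100.00 | 146.00 | 240000.00 | 350400.00
Σ | 6040.00 |  |  | 604000.00 | 605200.00
X̄ = 604000.00 / 6040.00 = 100.00 mm
Ȳ = 605200.00 / 6040.00 = 100.20 mm

X̄ = 100.00 mm, Ȳ = 100.20 mm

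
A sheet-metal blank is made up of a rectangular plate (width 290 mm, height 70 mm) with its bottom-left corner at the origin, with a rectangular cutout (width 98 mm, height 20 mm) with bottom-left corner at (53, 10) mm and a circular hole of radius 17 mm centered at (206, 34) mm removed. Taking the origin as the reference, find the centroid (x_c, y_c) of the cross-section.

x_c = 146.66 mm, y_c = 36.74 mm

plate: A = 290 × 70 = 20300.00, centroid at (145.00, 35.00).
hole 1: A = −(98 × 20) = -1960.00, centroid at (102.00, 20.00).
hole 2: A = −π·17² = -907.92, centroid at (206.00, 34.00).
ΣA = 17432.08 mm², ΣAx_c = 2556548.42 mm³, ΣAy_c = 640430.71 mm³.
x_c = 2556548.42/17432.08 = 146.66 mm; y_c = 640430.71/17432.08 = 36.74 mm.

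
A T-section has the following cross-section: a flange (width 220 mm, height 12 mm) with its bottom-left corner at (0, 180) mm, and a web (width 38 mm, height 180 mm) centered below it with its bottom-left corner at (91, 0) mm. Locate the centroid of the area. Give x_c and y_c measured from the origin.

web: A = 38 × 180 = 6840.00, centroid at (110.00, 90.00).
flange: A = 220 × 12 = 2640.00, centroid at (110.00, 186.00).
ΣA = 9480.00 mm², ΣAx_c = 1042800.00 mm³, ΣAy_c = 1106640.00 mm³.
x_c = 1042800.00/9480.00 = 110.00 mm; y_c = 1106640.00/9480.00 = 116.73 mm.

x_c = 110.00 mm, y_c = 116.73 mm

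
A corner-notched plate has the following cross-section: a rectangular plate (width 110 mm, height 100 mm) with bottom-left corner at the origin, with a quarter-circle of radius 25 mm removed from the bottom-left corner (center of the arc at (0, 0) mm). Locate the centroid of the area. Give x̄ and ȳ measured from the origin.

Part | A | x̄ᵢ | ȳᵢ | A·x̄ᵢ | A·ȳᵢ
plate | 11000.00 | 55.00 | 50.00 | 605000.00 | 550000.00
removed quarter-circle | -490.87 | 10.61 | 10.61 | -5208.33 | -5208.33
Σ | 10509.13 |  |  | 599791.67 | 544791.67
x̄ = 599791.67 / 10509.13 = 57.07 mm
ȳ = 544791.67 / 10509.13 = 51.84 mm

x̄ = 57.07 mm, ȳ = 51.84 mm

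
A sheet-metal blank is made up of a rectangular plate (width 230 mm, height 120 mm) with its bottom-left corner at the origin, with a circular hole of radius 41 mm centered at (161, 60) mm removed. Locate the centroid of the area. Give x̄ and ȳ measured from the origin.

x̄ = 104.12 mm, ȳ = 60.00 mm

Part | A | x̄ᵢ | ȳᵢ | A·x̄ᵢ | A·ȳᵢ
plate | 27600.00 | 115.00 | 60.00 | 3174000.00 | 1656000.00
hole | -5281.02 | 161.00 | 60.00 | -850243.78 | -316861.04
Σ | 22318.98 |  |  | 2323756.22 | 1339138.96
x̄ = 2323756.22 / 22318.98 = 104.12 mm
ȳ = 1339138.96 / 22318.98 = 60.00 mm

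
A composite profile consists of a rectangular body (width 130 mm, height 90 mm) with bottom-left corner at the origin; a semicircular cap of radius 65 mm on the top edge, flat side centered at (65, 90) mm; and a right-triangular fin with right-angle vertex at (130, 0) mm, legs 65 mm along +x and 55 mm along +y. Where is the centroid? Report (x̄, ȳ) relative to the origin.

rectangular body: A = 130 × 90 = 11700.00, centroid at (65.00, 45.00).
semicircular top: A = ½π·65² = 6636.61, centroid at (65.00, 117.59).
triangular fin: A = ½·65·55 = 1787.50, centroid at (151.67, 18.33).
ΣA = 20124.11 mm²
ΣAx̄ = (11700.00)(65.00) + (6636.61)(65.00) + (1787.50)(151.67) = 1462984.11 mm³
ΣAȳ = (11700.00)(45.00) + (6636.61)(117.59) + (1787.50)(18.33) = 1339649.47 mm³
x̄ = 1462984.11 / 20124.11 = 72.70 mm
ȳ = 1339649.47 / 20124.11 = 66.57 mm

x̄ = 72.70 mm, ȳ = 66.57 mm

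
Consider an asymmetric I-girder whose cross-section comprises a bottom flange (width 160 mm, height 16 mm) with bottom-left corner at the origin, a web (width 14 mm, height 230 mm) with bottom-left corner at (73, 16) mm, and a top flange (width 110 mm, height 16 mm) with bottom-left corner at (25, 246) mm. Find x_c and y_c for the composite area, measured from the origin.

bottom flange: A = 160 × 16 = 2560.00, centroid at (80.00, 8.00).
web: A = 14 × 230 = 3220.00, centroid at (80.00, 131.00).
top flange: A = 110 × 16 = 1760.00, centroid at (80.00, 254.00).
ΣA = 7540.00 mm², ΣAx_c = 603200.00 mm³, ΣAy_c = 889340.00 mm³.
x_c = 603200.00/7540.00 = 80.00 mm; y_c = 889340.00/7540.00 = 117.95 mm.

x_c = 80.00 mm, y_c = 117.95 mm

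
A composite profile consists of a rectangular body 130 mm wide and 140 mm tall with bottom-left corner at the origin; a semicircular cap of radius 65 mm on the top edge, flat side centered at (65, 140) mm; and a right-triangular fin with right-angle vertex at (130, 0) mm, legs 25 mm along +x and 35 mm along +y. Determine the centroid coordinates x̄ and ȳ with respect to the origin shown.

x̄ = 66.27 mm, ȳ = 94.62 mm

Part | A | x̄ᵢ | ȳᵢ | A·x̄ᵢ | A·ȳᵢ
rectangular body | 18200.00 | 65.00 | 70.00 | 1183000.00 | 1274000.00
semicircular top | 6636.61 | 65.00 | 167.59 | 431379.94 | 1112209.36
triangular fin | 437.50 | 138.33 | 11.67 | 60520.83 | 5104.17
Σ | 25274.11 |  |  | 1674900.77 | 2391313.53
x̄ = 1674900.77 / 25274.11 = 66.27 mm
ȳ = 2391313.53 / 25274.11 = 94.62 mm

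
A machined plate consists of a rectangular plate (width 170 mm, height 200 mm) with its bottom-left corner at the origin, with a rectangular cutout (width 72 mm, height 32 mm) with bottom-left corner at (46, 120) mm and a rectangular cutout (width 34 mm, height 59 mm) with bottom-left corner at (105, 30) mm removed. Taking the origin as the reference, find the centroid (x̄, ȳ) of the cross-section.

plate: A = 170 × 200 = 34000.00, centroid at (85.00, 100.00).
hole 1: A = −(72 × 32) = -2304.00, centroid at (82.00, 136.00).
hole 2: A = −(34 × 59) = -2006.00, centroid at (122.00, 59.50).
ΣA = 29690.00 mm², ΣAx̄ = 2456340.00 mm³, ΣAȳ = 2967299.00 mm³.
x̄ = 2456340.00/29690.00 = 82.73 mm; ȳ = 2967299.00/29690.00 = 99.94 mm.

x̄ = 82.73 mm, ȳ = 99.94 mm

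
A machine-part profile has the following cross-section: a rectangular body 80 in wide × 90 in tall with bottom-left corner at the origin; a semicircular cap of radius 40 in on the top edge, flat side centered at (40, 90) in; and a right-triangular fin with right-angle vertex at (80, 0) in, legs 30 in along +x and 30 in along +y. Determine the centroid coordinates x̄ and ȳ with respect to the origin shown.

rectangular body: A = 80 × 90 = 7200.00, centroid at (40.00, 45.00).
semicircular top: A = ½π·40² = 2513.27, centroid at (40.00, 106.98).
triangular fin: A = ½·30·30 = 450.00, centroid at (90.00, 10.00).
ΣA = 10163.27 in²
ΣAx̄ = (7200.00)(40.00) + (2513.27)(40.00) + (450.00)(90.00) = 429030.96 in³
ΣAȳ = (7200.00)(45.00) + (2513.27)(106.98) + (450.00)(10.00) = 597361.34 in³
x̄ = 429030.96 / 10163.27 = 42.21 in
ȳ = 597361.34 / 10163.27 = 58.78 in

x̄ = 42.21 in, ȳ = 58.78 in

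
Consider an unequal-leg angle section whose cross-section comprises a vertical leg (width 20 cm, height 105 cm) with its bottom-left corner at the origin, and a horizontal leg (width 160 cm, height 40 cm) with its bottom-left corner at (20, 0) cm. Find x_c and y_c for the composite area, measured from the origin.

vertical leg: A = 20 × 105 = 2100.00, centroid at (10.00, 52.50).
horizontal leg: A = 160 × 40 = 6400.00, centroid at (100.00, 20.00).
ΣA = 8500.00 cm²
ΣAx_c = (2100.00)(10.00) + (6400.00)(100.00) = 661000.00 cm³
ΣAy_c = (2100.00)(52.50) + (6400.00)(20.00) = 238250.00 cm³
x_c = 661000.00 / 8500.00 = 77.76 cm
y_c = 238250.00 / 8500.00 = 28.03 cm

x_c = 77.76 cm, y_c = 28.03 cm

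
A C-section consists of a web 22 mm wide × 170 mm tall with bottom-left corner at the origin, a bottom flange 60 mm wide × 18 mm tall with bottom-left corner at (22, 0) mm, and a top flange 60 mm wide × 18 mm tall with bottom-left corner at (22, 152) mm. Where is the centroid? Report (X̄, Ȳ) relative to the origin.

X̄ = 26.01 mm, Ȳ = 85.00 mm

web: A = 22 × 170 = 3740.00, centroid at (11.00, 85.00).
bottom flange: A = 60 × 18 = 1080.00, centroid at (52.00, 9.00).
top flange: A = 60 × 18 = 1080.00, centroid at (52.00, 161.00).
ΣA = 5900.00 mm², ΣAX̄ = 153460.00 mm³, ΣAȲ = 501500.00 mm³.
X̄ = 153460.00/5900.00 = 26.01 mm; Ȳ = 501500.00/5900.00 = 85.00 mm.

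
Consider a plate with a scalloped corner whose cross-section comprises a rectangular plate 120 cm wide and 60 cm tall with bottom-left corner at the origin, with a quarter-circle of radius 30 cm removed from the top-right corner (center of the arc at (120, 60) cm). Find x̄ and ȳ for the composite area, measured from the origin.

x̄ = 54.85 cm, ȳ = 28.12 cm

plate: A = 120 × 60 = 7200.00, centroid at (60.00, 30.00).
removed quarter-circle: A = −¼π·30² = -706.86, centroid at (107.27, 47.27).
ΣA = 6493.14 cm²
ΣAx̄ = (7200.00)(60.00) + (-706.86)(107.27) = 356177.00 cm³
ΣAȳ = (7200.00)(30.00) + (-706.86)(47.27) = 182588.50 cm³
x̄ = 356177.00 / 6493.14 = 54.85 cm
ȳ = 182588.50 / 6493.14 = 28.12 cm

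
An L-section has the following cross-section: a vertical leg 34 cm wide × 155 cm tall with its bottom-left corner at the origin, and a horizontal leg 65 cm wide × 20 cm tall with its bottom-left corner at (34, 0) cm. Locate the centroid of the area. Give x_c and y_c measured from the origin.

x_c = 26.79 cm, y_c = 64.14 cm

vertical leg: A = 34 × 155 = 5270.00, centroid at (17.00, 77.50).
horizontal leg: A = 65 × 20 = 1300.00, centroid at (66.50, 10.00).
ΣA = 6570.00 cm², ΣAx_c = 176040.00 cm³, ΣAy_c = 421425.00 cm³.
x_c = 176040.00/6570.00 = 26.79 cm; y_c = 421425.00/6570.00 = 64.14 cm.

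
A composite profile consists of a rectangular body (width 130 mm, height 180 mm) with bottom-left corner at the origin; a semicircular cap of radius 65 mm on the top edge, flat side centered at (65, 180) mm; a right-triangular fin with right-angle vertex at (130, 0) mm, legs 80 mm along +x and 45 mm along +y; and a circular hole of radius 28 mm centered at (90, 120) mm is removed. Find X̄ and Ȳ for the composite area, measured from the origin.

X̄ = 68.52 mm, Ȳ = 109.46 mm

rectangular body: A = 130 × 180 = 23400.00, centroid at (65.00, 90.00).
semicircular top: A = ½π·65² = 6636.61, centroid at (65.00, 207.59).
triangular fin: A = ½·80·45 = 1800.00, centroid at (156.67, 15.00).
hole: A = −π·28² = -2463.01, centroid at (90.00, 120.00).
ΣA = 29373.61 mm²
ΣAX̄ = (23400.00)(65.00) + (6636.61)(65.00) + (1800.00)(156.67) + (-2463.01)(90.00) = 2012709.16 mm³
ΣAȲ = (23400.00)(90.00) + (6636.61)(207.59) + (1800.00)(15.00) + (-2463.01)(120.00) = 3215112.90 mm³
X̄ = 2012709.16 / 29373.61 = 68.52 mm
Ȳ = 3215112.90 / 29373.61 = 109.46 mm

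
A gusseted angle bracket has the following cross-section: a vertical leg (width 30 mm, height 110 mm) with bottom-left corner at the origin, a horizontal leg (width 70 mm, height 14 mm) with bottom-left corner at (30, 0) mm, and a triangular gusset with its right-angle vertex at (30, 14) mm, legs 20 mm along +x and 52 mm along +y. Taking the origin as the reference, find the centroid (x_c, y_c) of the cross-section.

x_c = 27.56 mm, y_c = 42.64 mm

vertical leg: A = 30 × 110 = 3300.00, centroid at (15.00, 55.00).
horizontal leg: A = 70 × 14 = 980.00, centroid at (65.00, 7.00).
gusset: A = ½·20·52 = 520.00, centroid at (36.67, 31.33).
ΣA = 4800.00 mm², ΣAx_c = 132266.67 mm³, ΣAy_c = 204653.33 mm³.
x_c = 132266.67/4800.00 = 27.56 mm; y_c = 204653.33/4800.00 = 42.64 mm.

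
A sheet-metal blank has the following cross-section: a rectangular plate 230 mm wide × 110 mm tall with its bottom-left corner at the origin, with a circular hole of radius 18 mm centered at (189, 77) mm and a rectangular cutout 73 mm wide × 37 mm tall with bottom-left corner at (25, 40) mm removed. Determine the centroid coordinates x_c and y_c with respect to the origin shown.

plate: A = 230 × 110 = 25300.00, centroid at (115.00, 55.00).
hole 1: A = −π·18² = -1017.88, centroid at (189.00, 77.00).
hole 2: A = −(73 × 37) = -2701.00, centroid at (61.50, 58.50).
ΣA = 21581.12 mm²
ΣAx_c = (25300.00)(115.00) + (-1017.88)(189.00) + (-2701.00)(61.50) = 2551009.93 mm³
ΣAy_c = (25300.00)(55.00) + (-1017.88)(77.00) + (-2701.00)(58.50) = 1155115.05 mm³
x_c = 2551009.93 / 21581.12 = 118.21 mm
y_c = 1155115.05 / 21581.12 = 53.52 mm

x_c = 118.21 mm, y_c = 53.52 mm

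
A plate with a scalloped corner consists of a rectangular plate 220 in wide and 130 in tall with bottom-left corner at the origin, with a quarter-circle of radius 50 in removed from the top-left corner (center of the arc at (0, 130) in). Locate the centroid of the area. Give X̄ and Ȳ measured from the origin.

plate: A = 220 × 130 = 28600.00, centroid at (110.00, 65.00).
removed quarter-circle: A = −¼π·50² = -1963.50, centroid at (21.22, 108.78).
ΣA = 26636.50 in², ΣAX̄ = 3104333.33 in³, ΣAȲ = 1645412.26 in³.
X̄ = 3104333.33/26636.50 = 116.54 in; Ȳ = 1645412.26/26636.50 = 61.77 in.

X̄ = 116.54 in, Ȳ = 61.77 in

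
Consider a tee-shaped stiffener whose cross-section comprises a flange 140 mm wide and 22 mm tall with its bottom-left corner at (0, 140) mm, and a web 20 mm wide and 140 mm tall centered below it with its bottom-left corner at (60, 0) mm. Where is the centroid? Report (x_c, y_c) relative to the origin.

x_c = 70.00 mm, y_c = 112.43 mm

web: A = 20 × 140 = 2800.00, centroid at (70.00, 70.00).
flange: A = 140 × 22 = 3080.00, centroid at (70.00, 151.00).
ΣA = 5880.00 mm², ΣAx_c = 411600.00 mm³, ΣAy_c = 661080.00 mm³.
x_c = 411600.00/5880.00 = 70.00 mm; y_c = 661080.00/5880.00 = 112.43 mm.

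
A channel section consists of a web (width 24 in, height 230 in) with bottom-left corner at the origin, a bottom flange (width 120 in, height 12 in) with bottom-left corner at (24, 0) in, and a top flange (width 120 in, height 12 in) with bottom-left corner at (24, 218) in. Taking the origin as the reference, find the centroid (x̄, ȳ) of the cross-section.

Part | A | x̄ᵢ | ȳᵢ | A·x̄ᵢ | A·ȳᵢ
web | 5520.00 | 12.00 | 115.00 | 66240.00 | 634800.00
bottom flange | 1440.00 | 84.00 | 6.00 | 120960.00 | 8640.00
top flange | 1440.00 | 84.00 | 224.00 | 120960.00 | 322560.00
Σ | 8400.00 |  |  | 308160.00 | 966000.00
x̄ = 308160.00 / 8400.00 = 36.69 in
ȳ = 966000.00 / 8400.00 = 115.00 in

x̄ = 36.69 in, ȳ = 115.00 in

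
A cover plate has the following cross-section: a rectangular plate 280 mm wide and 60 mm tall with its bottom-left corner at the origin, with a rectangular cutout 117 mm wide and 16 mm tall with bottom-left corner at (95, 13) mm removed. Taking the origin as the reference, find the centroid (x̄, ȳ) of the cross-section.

x̄ = 138.31 mm, ȳ = 31.13 mm

plate: A = 280 × 60 = 16800.00, centroid at (140.00, 30.00).
hole: A = −(117 × 16) = -1872.00, centroid at (153.50, 21.00).
ΣA = 14928.00 mm²
ΣAx̄ = (16800.00)(140.00) + (-1872.00)(153.50) = 2064648.00 mm³
ΣAȳ = (16800.00)(30.00) + (-1872.00)(21.00) = 464688.00 mm³
x̄ = 2064648.00 / 14928.00 = 138.31 mm
ȳ = 464688.00 / 14928.00 = 31.13 mm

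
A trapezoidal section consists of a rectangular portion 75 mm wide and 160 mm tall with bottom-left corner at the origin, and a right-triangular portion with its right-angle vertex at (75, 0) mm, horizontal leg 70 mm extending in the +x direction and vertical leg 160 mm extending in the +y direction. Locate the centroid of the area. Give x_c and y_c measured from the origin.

x_c = 56.86 mm, y_c = 71.52 mm

rectangular portion: A = 75 × 160 = 12000.00, centroid at (37.50, 80.00).
triangular portion: A = ½·70·160 = 5600.00, centroid at (98.33, 53.33).
ΣA = 17600.00 mm², ΣAx_c = 1000666.67 mm³, ΣAy_c = 1258666.67 mm³.
x_c = 1000666.67/17600.00 = 56.86 mm; y_c = 1258666.67/17600.00 = 71.52 mm.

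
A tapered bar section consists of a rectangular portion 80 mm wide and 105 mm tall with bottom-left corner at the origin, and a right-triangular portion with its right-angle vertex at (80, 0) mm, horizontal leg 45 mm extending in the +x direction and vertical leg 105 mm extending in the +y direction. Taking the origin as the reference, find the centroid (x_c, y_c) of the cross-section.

x_c = 52.07 mm, y_c = 48.66 mm

rectangular portion: A = 80 × 105 = 8400.00, centroid at (40.00, 52.50).
triangular portion: A = ½·45·105 = 2362.50, centroid at (95.00, 35.00).
ΣA = 10762.50 mm², ΣAx_c = 560437.50 mm³, ΣAy_c = 523687.50 mm³.
x_c = 560437.50/10762.50 = 52.07 mm; y_c = 523687.50/10762.50 = 48.66 mm.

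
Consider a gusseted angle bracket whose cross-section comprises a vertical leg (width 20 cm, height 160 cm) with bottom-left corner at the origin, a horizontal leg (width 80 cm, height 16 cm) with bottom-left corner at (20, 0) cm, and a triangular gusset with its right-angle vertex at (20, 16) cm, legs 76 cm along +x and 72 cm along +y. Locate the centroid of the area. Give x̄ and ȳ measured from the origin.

x̄ = 32.27 cm, ȳ = 52.06 cm

vertical leg: A = 20 × 160 = 3200.00, centroid at (10.00, 80.00).
horizontal leg: A = 80 × 16 = 1280.00, centroid at (60.00, 8.00).
gusset: A = ½·76·72 = 2736.00, centroid at (45.33, 40.00).
ΣA = 7216.00 cm², ΣAx̄ = 232832.00 cm³, ΣAȳ = 375680.00 cm³.
x̄ = 232832.00/7216.00 = 32.27 cm; ȳ = 375680.00/7216.00 = 52.06 cm.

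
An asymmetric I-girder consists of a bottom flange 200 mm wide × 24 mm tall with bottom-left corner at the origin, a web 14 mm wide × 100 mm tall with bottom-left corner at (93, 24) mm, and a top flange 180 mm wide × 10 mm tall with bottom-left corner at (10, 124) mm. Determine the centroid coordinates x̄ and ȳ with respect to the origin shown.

Part | A | x̄ᵢ | ȳᵢ | A·x̄ᵢ | A·ȳᵢ
bottom flange | 4800.00 | 100.00 | 12.00 | 480000.00 | 57600.00
web | 1400.00 | 100.00 | 74.00 | 140000.00 | 103600.00
top flange | 1800.00 | 100.00 | 129.00 | 180000.00 | 232200.00
Σ | 8000.00 |  |  | 800000.00 | 393400.00
x̄ = 800000.00 / 8000.00 = 100.00 mm
ȳ = 393400.00 / 8000.00 = 49.17 mm

x̄ = 100.00 mm, ȳ = 49.17 mm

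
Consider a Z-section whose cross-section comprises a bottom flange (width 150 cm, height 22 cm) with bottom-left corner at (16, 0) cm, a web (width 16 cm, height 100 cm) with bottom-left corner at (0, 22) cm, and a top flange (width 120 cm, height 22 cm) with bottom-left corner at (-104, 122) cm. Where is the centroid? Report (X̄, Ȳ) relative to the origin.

X̄ = 26.12 cm, Ȳ = 66.66 cm

bottom flange: A = 150 × 22 = 3300.00, centroid at (91.00, 11.00).
web: A = 16 × 100 = 1600.00, centroid at (8.00, 72.00).
top flange: A = 120 × 22 = 2640.00, centroid at (-44.00, 133.00).
ΣA = 7540.00 cm²
ΣAX̄ = (3300.00)(91.00) + (1600.00)(8.00) + (2640.00)(-44.00) = 196940.00 cm³
ΣAȲ = (3300.00)(11.00) + (1600.00)(72.00) + (2640.00)(133.00) = 502620.00 cm³
X̄ = 196940.00 / 7540.00 = 26.12 cm
Ȳ = 502620.00 / 7540.00 = 66.66 cm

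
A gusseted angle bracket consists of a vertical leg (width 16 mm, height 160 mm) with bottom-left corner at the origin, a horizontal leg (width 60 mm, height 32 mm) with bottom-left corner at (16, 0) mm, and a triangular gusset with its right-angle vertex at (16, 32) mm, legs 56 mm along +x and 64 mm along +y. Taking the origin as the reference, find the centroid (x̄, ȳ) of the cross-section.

vertical leg: A = 16 × 160 = 2560.00, centroid at (8.00, 80.00).
horizontal leg: A = 60 × 32 = 1920.00, centroid at (46.00, 16.00).
gusset: A = ½·56·64 = 1792.00, centroid at (34.67, 53.33).
ΣA = 6272.00 mm²
ΣAx̄ = (2560.00)(8.00) + (1920.00)(46.00) + (1792.00)(34.67) = 170922.67 mm³
ΣAȳ = (2560.00)(80.00) + (1920.00)(16.00) + (1792.00)(53.33) = 331093.33 mm³
x̄ = 170922.67 / 6272.00 = 27.25 mm
ȳ = 331093.33 / 6272.00 = 52.79 mm

x̄ = 27.25 mm, ȳ = 52.79 mm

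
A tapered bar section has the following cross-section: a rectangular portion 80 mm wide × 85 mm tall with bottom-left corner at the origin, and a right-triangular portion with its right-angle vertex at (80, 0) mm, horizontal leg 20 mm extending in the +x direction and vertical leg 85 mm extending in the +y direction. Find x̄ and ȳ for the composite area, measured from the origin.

rectangular portion: A = 80 × 85 = 6800.00, centroid at (40.00, 42.50).
triangular portion: A = ½·20·85 = 850.00, centroid at (86.67, 28.33).
ΣA = 7650.00 mm², ΣAx̄ = 345666.67 mm³, ΣAȳ = 313083.33 mm³.
x̄ = 345666.67/7650.00 = 45.19 mm; ȳ = 313083.33/7650.00 = 40.93 mm.

x̄ = 45.19 mm, ȳ = 40.93 mm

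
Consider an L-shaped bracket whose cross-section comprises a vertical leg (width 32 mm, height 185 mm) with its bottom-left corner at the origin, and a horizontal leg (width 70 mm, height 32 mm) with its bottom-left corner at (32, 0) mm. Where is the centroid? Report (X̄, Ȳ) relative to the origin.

vertical leg: A = 32 × 185 = 5920.00, centroid at (16.00, 92.50).
horizontal leg: A = 70 × 32 = 2240.00, centroid at (67.00, 16.00).
ΣA = 8160.00 mm²
ΣAX̄ = (5920.00)(16.00) + (2240.00)(67.00) = 244800.00 mm³
ΣAȲ = (5920.00)(92.50) + (2240.00)(16.00) = 583440.00 mm³
X̄ = 244800.00 / 8160.00 = 30.00 mm
Ȳ = 583440.00 / 8160.00 = 71.50 mm

X̄ = 30.00 mm, Ȳ = 71.50 mm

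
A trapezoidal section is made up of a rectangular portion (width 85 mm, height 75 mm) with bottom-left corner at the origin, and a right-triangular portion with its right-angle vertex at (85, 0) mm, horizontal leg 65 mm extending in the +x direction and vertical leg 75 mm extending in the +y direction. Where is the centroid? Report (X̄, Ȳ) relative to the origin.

X̄ = 60.25 mm, Ȳ = 34.04 mm

rectangular portion: A = 85 × 75 = 6375.00, centroid at (42.50, 37.50).
triangular portion: A = ½·65·75 = 2437.50, centroid at (106.67, 25.00).
ΣA = 8812.50 mm², ΣAX̄ = 530937.50 mm³, ΣAȲ = 300000.00 mm³.
X̄ = 530937.50/8812.50 = 60.25 mm; Ȳ = 300000.00/8812.50 = 34.04 mm.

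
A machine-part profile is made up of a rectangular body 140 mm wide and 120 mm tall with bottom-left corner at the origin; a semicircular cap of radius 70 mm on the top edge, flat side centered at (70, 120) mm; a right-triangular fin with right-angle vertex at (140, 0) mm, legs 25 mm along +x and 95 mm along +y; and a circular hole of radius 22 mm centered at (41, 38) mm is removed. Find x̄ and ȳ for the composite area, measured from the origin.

Part | A | x̄ᵢ | ȳᵢ | A·x̄ᵢ | A·ȳᵢ
rectangular body | 16800.00 | 70.00 | 60.00 | 1176000.00 | 1008000.00
semicircular top | 7696.90 | 70.00 | 149.71 | 538783.14 | 1152294.91
triangular fin | 1187.50 | 148.33 | 31.67 | 176145.83 | 37604.17
hole | -1520.53 | 41.00 | 38.00 | -62341.76 | -57780.17
Σ | 24163.87 |  |  | 1828587.21 | 2140118.90
x̄ = 1828587.21 / 24163.87 = 75.67 mm
ȳ = 2140118.90 / 24163.87 = 88.57 mm

x̄ = 75.67 mm, ȳ = 88.57 mm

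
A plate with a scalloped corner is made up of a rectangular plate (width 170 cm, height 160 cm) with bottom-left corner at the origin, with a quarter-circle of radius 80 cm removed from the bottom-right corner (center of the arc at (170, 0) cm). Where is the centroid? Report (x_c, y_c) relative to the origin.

x_c = 73.43 cm, y_c = 90.44 cm

plate: A = 170 × 160 = 27200.00, centroid at (85.00, 80.00).
removed quarter-circle: A = −¼π·80² = -5026.55, centroid at (136.05, 33.95).
ΣA = 22173.45 cm²
ΣAx_c = (27200.00)(85.00) + (-5026.55)(136.05) = 1628153.46 cm³
ΣAy_c = (27200.00)(80.00) + (-5026.55)(33.95) = 2005333.33 cm³
x_c = 1628153.46 / 22173.45 = 73.43 cm
y_c = 2005333.33 / 22173.45 = 90.44 cm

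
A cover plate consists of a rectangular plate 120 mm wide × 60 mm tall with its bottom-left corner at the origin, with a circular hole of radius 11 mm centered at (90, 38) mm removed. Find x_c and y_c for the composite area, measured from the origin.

Part | A | x̄ᵢ | ȳᵢ | A·x̄ᵢ | A·ȳᵢ
plate | 7200.00 | 60.00 | 30.00 | 432000.00 | 216000.00
hole | -380.13 | 90.00 | 38.00 | -34211.94 | -14445.04
Σ | 6819.87 |  |  | 397788.06 | 201554.96
x_c = 397788.06 / 6819.87 = 58.33 mm
y_c = 201554.96 / 6819.87 = 29.55 mm

x_c = 58.33 mm, y_c = 29.55 mm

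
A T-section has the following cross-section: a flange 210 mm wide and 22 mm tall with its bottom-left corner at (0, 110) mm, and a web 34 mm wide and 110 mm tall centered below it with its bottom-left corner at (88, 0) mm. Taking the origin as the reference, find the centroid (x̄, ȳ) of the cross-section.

web: A = 34 × 110 = 3740.00, centroid at (105.00, 55.00).
flange: A = 210 × 22 = 4620.00, centroid at (105.00, 121.00).
ΣA = 8360.00 mm², ΣAx̄ = 877800.00 mm³, ΣAȳ = 764720.00 mm³.
x̄ = 877800.00/8360.00 = 105.00 mm; ȳ = 764720.00/8360.00 = 91.47 mm.

x̄ = 105.00 mm, ȳ = 91.47 mm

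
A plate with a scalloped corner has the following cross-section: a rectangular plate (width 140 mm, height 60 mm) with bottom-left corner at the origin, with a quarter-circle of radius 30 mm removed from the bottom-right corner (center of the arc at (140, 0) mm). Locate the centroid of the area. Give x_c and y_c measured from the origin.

plate: A = 140 × 60 = 8400.00, centroid at (70.00, 30.00).
removed quarter-circle: A = −¼π·30² = -706.86, centroid at (127.27, 12.73).
ΣA = 7693.14 mm², ΣAx_c = 498039.83 mm³, ΣAy_c = 243000.00 mm³.
x_c = 498039.83/7693.14 = 64.74 mm; y_c = 243000.00/7693.14 = 31.59 mm.

x_c = 64.74 mm, y_c = 31.59 mm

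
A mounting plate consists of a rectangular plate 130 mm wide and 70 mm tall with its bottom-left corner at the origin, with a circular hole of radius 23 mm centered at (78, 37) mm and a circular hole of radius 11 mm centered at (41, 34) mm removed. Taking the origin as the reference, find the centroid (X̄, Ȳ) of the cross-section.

X̄ = 63.23 mm, Ȳ = 34.58 mm

Part | A | x̄ᵢ | ȳᵢ | A·x̄ᵢ | A·ȳᵢ
plate | 9100.00 | 65.00 | 35.00 | 591500.00 | 318500.00
hole 1 | -1661.90 | 78.00 | 37.00 | -129628.40 | -61490.39
hole 2 | -380.13 | 41.00 | 34.00 | -15585.44 | -12924.51
Σ | 7057.96 |  |  | 446286.16 | 244085.09
X̄ = 446286.16 / 7057.96 = 63.23 mm
Ȳ = 244085.09 / 7057.96 = 34.58 mm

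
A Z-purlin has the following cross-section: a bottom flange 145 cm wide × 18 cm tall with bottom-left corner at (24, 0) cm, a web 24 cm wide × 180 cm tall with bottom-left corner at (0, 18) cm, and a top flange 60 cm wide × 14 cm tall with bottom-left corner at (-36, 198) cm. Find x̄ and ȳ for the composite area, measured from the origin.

x̄ = 38.44 cm, ȳ = 85.23 cm

Part | A | x̄ᵢ | ȳᵢ | A·x̄ᵢ | A·ȳᵢ
bottom flange | 2610.00 | 96.50 | 9.00 | 251865.00 | 23490.00
web | 4320.00 | 12.00 | 108.00 | 51840.00 | 466560.00
top flange | 840.00 | -6.00 | 205.00 | -5040.00 | 172200.00
Σ | 7770.00 |  |  | 298665.00 | 662250.00
x̄ = 298665.00 / 7770.00 = 38.44 cm
ȳ = 662250.00 / 7770.00 = 85.23 cm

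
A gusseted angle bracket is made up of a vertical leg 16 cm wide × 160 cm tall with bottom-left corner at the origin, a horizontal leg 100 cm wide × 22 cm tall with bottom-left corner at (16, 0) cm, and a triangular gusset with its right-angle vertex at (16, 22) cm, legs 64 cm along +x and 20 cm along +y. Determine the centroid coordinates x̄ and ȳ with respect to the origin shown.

x̄ = 35.11 cm, ȳ = 45.80 cm

vertical leg: A = 16 × 160 = 2560.00, centroid at (8.00, 80.00).
horizontal leg: A = 100 × 22 = 2200.00, centroid at (66.00, 11.00).
gusset: A = ½·64·20 = 640.00, centroid at (37.33, 28.67).
ΣA = 5400.00 cm²
ΣAx̄ = (2560.00)(8.00) + (2200.00)(66.00) + (640.00)(37.33) = 189573.33 cm³
ΣAȳ = (2560.00)(80.00) + (2200.00)(11.00) + (640.00)(28.67) = 247346.67 cm³
x̄ = 189573.33 / 5400.00 = 35.11 cm
ȳ = 247346.67 / 5400.00 = 45.80 cm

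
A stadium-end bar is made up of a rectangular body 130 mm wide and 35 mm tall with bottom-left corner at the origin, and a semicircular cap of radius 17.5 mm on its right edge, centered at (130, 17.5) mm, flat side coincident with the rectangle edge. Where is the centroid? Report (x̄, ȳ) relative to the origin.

x̄ = 71.93 mm, ȳ = 17.50 mm

rectangular body: A = 130 × 35 = 4550.00, centroid at (65.00, 17.50).
semicircular end: A = ½π·17.5² = 481.06, centroid at (137.43, 17.50).
ΣA = 5031.06 mm²
ΣAx̄ = (4550.00)(65.00) + (481.06)(137.43) = 361860.25 mm³
ΣAȳ = (4550.00)(17.50) + (481.06)(17.50) = 88043.49 mm³
x̄ = 361860.25 / 5031.06 = 71.93 mm
ȳ = 88043.49 / 5031.06 = 17.50 mm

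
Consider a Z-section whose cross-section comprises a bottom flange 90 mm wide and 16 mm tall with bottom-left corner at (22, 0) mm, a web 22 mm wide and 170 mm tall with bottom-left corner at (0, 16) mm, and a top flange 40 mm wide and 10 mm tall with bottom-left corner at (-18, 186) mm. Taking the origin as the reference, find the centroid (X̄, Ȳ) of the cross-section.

X̄ = 24.81 mm, Ȳ = 83.45 mm

bottom flange: A = 90 × 16 = 1440.00, centroid at (67.00, 8.00).
web: A = 22 × 170 = 3740.00, centroid at (11.00, 101.00).
top flange: A = 40 × 10 = 400.00, centroid at (2.00, 191.00).
ΣA = 5580.00 mm², ΣAX̄ = 138420.00 mm³, ΣAȲ = 465660.00 mm³.
X̄ = 138420.00/5580.00 = 24.81 mm; Ȳ = 465660.00/5580.00 = 83.45 mm.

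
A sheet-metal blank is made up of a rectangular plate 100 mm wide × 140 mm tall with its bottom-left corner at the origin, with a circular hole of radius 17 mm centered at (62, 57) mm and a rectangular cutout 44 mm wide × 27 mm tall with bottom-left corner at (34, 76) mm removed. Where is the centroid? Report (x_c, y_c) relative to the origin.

Part | A | x̄ᵢ | ȳᵢ | A·x̄ᵢ | A·ȳᵢ
plate | 14000.00 | 50.00 | 70.00 | 700000.00 | 980000.00
hole 1 | -907.92 | 62.00 | 57.00 | -56291.06 | -51751.46
hole 2 | -1188.00 | 56.00 | 89.50 | -66528.00 | -106326.00
Σ | 11904.08 |  |  | 577180.94 | 821922.54
x_c = 577180.94 / 11904.08 = 48.49 mm
y_c = 821922.54 / 11904.08 = 69.05 mm

x_c = 48.49 mm, y_c = 69.05 mm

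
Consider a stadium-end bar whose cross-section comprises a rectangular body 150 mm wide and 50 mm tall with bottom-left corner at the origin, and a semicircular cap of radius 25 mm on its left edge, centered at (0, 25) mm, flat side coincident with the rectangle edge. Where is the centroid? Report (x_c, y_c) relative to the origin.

x_c = 65.09 mm, y_c = 25.00 mm

rectangular body: A = 150 × 50 = 7500.00, centroid at (75.00, 25.00).
semicircular end: A = ½π·25² = 981.75, centroid at (-10.61, 25.00).
ΣA = 8481.75 mm², ΣAx_c = 552083.33 mm³, ΣAy_c = 212043.69 mm³.
x_c = 552083.33/8481.75 = 65.09 mm; y_c = 212043.69/8481.75 = 25.00 mm.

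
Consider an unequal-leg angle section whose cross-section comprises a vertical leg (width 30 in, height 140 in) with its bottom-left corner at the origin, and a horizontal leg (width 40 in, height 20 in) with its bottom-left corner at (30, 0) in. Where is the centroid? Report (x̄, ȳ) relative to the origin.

vertical leg: A = 30 × 140 = 4200.00, centroid at (15.00, 70.00).
horizontal leg: A = 40 × 20 = 800.00, centroid at (50.00, 10.00).
ΣA = 5000.00 in², ΣAx̄ = 103000.00 in³, ΣAȳ = 302000.00 in³.
x̄ = 103000.00/5000.00 = 20.60 in; ȳ = 302000.00/5000.00 = 60.40 in.

x̄ = 20.60 in, ȳ = 60.40 in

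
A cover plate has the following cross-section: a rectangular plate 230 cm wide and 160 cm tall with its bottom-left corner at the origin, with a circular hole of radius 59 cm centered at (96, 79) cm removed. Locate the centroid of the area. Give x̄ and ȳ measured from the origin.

x̄ = 123.03 cm, ȳ = 80.42 cm

plate: A = 230 × 160 = 36800.00, centroid at (115.00, 80.00).
hole: A = −π·59² = -10935.88, centroid at (96.00, 79.00).
ΣA = 25864.12 cm², ΣAx̄ = 3182155.13 cm³, ΣAȳ = 2080065.16 cm³.
x̄ = 3182155.13/25864.12 = 123.03 cm; ȳ = 2080065.16/25864.12 = 80.42 cm.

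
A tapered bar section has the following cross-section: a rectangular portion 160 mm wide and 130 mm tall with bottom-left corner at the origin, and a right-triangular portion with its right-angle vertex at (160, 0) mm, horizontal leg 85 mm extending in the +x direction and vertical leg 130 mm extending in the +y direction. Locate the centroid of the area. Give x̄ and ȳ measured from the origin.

x̄ = 102.74 mm, ȳ = 60.45 mm

rectangular portion: A = 160 × 130 = 20800.00, centroid at (80.00, 65.00).
triangular portion: A = ½·85·130 = 5525.00, centroid at (188.33, 43.33).
ΣA = 26325.00 mm², ΣAx̄ = 2704541.67 mm³, ΣAȳ = 1591416.67 mm³.
x̄ = 2704541.67/26325.00 = 102.74 mm; ȳ = 1591416.67/26325.00 = 60.45 mm.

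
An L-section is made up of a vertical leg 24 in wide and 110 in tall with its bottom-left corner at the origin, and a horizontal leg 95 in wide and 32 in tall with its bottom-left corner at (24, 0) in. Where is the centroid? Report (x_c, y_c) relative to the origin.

vertical leg: A = 24 × 110 = 2640.00, centroid at (12.00, 55.00).
horizontal leg: A = 95 × 32 = 3040.00, centroid at (71.50, 16.00).
ΣA = 5680.00 in²
ΣAx_c = (2640.00)(12.00) + (3040.00)(71.50) = 249040.00 in³
ΣAy_c = (2640.00)(55.00) + (3040.00)(16.00) = 193840.00 in³
x_c = 249040.00 / 5680.00 = 43.85 in
y_c = 193840.00 / 5680.00 = 34.13 in

x_c = 43.85 in, y_c = 34.13 in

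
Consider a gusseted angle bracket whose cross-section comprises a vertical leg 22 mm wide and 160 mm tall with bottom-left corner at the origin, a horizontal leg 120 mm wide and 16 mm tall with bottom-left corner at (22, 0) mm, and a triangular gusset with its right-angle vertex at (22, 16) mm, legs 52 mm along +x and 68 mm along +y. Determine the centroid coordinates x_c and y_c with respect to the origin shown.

x_c = 36.86 mm, y_c = 50.68 mm

vertical leg: A = 22 × 160 = 3520.00, centroid at (11.00, 80.00).
horizontal leg: A = 120 × 16 = 1920.00, centroid at (82.00, 8.00).
gusset: A = ½·52·68 = 1768.00, centroid at (39.33, 38.67).
ΣA = 7208.00 mm², ΣAx_c = 265701.33 mm³, ΣAy_c = 365322.67 mm³.
x_c = 265701.33/7208.00 = 36.86 mm; y_c = 365322.67/7208.00 = 50.68 mm.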